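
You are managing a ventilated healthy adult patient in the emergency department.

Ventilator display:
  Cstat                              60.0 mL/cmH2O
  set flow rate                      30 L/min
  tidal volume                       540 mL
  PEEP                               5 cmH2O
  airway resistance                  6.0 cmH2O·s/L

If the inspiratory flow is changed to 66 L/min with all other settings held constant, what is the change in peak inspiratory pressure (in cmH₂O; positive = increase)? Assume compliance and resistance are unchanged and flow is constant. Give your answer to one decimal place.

3.6

Flow: 30 L/min ÷ 60 = 0.5 L/s.
New flow: 66 L/min ÷ 60 = 1.1 L/s.
PIP = Vt/C + R·V̇ + PEEP (constant-flow equation of motion).
Only the resistive term changes: ΔPIP = R × ΔV̇ = 6.0 × (1.1 − 0.5) = 6.0 × 0.6 = 3.6 cmH2O.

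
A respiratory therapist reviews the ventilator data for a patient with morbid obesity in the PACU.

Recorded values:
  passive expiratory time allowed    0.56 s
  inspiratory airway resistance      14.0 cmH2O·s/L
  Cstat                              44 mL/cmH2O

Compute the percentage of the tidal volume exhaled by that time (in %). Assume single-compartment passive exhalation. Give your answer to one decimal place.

59.7

τ = R × C = 14.0 × 44 mL/cmH2O = 14.0 × 0.044 L/cmH2O = 0.616 s.
Passive exhalation: V(t)/V₀ = e^(−t/τ) = e^(−0.56/0.616) = 0.4029.
Fraction exhaled = 1 − 0.4029 = 0.5971 → 59.71%.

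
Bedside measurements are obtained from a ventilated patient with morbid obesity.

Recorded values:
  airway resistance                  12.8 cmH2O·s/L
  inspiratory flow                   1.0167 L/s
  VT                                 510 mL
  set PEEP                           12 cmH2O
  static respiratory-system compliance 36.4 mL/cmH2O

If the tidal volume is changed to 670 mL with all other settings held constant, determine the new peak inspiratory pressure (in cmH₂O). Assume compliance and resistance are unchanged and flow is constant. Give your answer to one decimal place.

PIP = Vt/C + R·V̇ + PEEP (constant-flow equation of motion).
Only the elastic term changes: ΔPIP = ΔVt / C = (670 − 510) / 36.4 = 4.396 cmH2O.
Original PIP = 510/36.4 + 12.8×1.0167 + 12 = 39.025 cmH2O; new PIP = 39.025 + (4.396) = 43.421 cmH2O.

43.4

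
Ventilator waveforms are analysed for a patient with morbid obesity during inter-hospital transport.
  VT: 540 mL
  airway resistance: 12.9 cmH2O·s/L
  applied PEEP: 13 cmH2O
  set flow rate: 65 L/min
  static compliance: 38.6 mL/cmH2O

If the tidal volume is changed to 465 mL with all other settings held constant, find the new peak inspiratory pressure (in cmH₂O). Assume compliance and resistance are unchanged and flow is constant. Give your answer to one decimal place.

Flow: 65 L/min ÷ 60 = 1.0833 L/s.
PIP = Vt/C + R·V̇ + PEEP (constant-flow equation of motion).
Only the elastic term changes: ΔPIP = ΔVt / C = (465 − 540) / 38.6 = -1.943 cmH2O.
Original PIP = 540/38.6 + 12.9×1.0833 + 13 = 40.964 cmH2O; new PIP = 40.964 + (-1.943) = 39.021 cmH2O.

39.0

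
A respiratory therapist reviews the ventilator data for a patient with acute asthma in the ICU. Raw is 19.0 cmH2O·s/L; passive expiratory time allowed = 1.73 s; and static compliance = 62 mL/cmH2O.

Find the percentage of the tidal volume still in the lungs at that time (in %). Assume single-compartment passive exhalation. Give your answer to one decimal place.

23.0

τ = R × C = 19.0 × 62 mL/cmH2O = 19.0 × 0.062 L/cmH2O = 1.178 s.
Passive exhalation: V(t)/V₀ = e^(−t/τ) = e^(−1.73/1.178) = 0.2302.
Fraction remaining = 0.2302 → 23.02%.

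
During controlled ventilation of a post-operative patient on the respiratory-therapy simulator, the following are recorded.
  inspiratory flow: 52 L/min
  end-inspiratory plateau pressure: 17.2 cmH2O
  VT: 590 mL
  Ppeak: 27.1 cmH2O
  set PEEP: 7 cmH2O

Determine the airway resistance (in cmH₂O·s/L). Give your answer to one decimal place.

Flow: 52 L/min ÷ 60 = 0.8667 L/s.
Raw = (PIP − Pplat) / flow = (27.1 − 17.2) / 0.8667 = 9.9 / 0.8667 = 11.423 cmH2O·s/L.

11.4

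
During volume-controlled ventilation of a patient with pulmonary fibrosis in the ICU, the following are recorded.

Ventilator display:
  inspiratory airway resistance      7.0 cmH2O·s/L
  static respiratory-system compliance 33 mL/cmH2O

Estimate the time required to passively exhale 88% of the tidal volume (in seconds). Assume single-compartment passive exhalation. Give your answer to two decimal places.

0.49

τ = R × C = 7.0 × 33 mL/cmH2O = 7.0 × 0.033 L/cmH2O = 0.231 s.
Exhaled fraction f = 1 − e^(−t/τ) → t = −τ·ln(1 − f) = −0.231·ln(0.12) = 0.4898 s.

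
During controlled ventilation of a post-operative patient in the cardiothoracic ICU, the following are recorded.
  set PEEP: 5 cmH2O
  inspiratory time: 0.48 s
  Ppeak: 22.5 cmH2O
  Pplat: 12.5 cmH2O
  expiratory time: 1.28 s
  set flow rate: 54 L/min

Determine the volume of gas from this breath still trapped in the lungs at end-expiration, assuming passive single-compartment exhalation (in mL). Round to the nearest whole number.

Flow: 54 L/min ÷ 60 = 0.9 L/s.
Vt = flow × Ti = 0.9 L/s × 0.48 s × 1000 mL/L = 432.0 mL.
R = (PIP − Pplat)/V̇ = (22.5 − 12.5) / 0.9 = 10.0/0.9 = 11.111 cmH2O·s/L.
C = Vt/(Pplat − PEEP) = 432.0 / (12.5 − 5) = 432.0/7.5 = 57.6 mL/cmH2O.
τ = R × C = 11.111 × 0.0576 L/cmH2O = 0.64 s.
Fraction remaining = e^(−Te/τ) = e^(−1.28/0.64) = 0.1353.
Trapped volume = 432.0 × 0.1353 = 58.45 mL.

58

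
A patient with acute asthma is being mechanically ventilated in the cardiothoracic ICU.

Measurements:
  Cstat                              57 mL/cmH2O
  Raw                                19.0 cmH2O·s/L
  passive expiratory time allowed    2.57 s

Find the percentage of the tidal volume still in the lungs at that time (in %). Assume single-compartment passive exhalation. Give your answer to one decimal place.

9.3

τ = R × C = 19.0 × 57 mL/cmH2O = 19.0 × 0.057 L/cmH2O = 1.083 s.
Passive exhalation: V(t)/V₀ = e^(−t/τ) = e^(−2.57/1.083) = 0.0932.
Fraction remaining = 0.0932 → 9.32%.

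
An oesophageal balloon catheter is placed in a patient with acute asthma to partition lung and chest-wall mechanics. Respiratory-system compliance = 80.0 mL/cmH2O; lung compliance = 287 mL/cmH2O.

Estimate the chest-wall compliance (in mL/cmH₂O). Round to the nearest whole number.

111

1/Ccw = 1/Crs − 1/CL.
1/Ccw = 1/80.0 − 1/287 = 0.009016.
Ccw = 110.91 mL/cmH2O.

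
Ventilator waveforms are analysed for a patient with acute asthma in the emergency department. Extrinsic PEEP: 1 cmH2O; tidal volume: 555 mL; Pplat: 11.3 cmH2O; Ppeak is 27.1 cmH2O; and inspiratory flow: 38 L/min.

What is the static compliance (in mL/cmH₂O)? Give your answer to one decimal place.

53.9

Cstat = Vt / (Pplat − PEEP) = 555 / (11.3 − 1) = 555 / 10.3 = 53.883 mL/cmH2O.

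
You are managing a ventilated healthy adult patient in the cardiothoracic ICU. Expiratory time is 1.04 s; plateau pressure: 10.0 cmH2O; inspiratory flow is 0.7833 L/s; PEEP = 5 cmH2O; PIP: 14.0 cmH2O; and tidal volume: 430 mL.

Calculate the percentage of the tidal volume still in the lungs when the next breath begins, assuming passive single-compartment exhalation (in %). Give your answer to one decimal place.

R = (PIP − Pplat)/V̇ = (14.0 − 10.0) / 0.7833 = 4.0/0.7833 = 5.107 cmH2O·s/L.
C = Vt/(Pplat − PEEP) = 430.0 / (10.0 − 5) = 430.0/5.0 = 86.0 mL/cmH2O.
τ = R × C = 5.107 × 0.086 L/cmH2O = 0.4392 s.
Fraction remaining at end-expiration = e^(−Te/τ) = e^(−1.04/0.4392) = 0.09367 → 9.367%.

9.4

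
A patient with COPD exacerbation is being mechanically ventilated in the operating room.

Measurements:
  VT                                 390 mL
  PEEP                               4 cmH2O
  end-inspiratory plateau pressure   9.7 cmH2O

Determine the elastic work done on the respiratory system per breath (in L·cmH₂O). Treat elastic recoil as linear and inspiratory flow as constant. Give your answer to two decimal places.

Elastic work ≈ ½ × (Pplat − PEEP) × Vt = 0.5 × (9.7 − 4) × 0.390 L = 0.5 × 5.7 × 0.390 = 1.112 L·cmH2O.

1.11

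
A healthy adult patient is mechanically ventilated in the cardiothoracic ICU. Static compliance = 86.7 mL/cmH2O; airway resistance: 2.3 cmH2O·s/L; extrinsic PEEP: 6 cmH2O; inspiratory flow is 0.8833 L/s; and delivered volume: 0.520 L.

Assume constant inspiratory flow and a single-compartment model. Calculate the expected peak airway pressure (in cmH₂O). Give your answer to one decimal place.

14.0

Equation of motion (constant flow): PIP = Vt/C + R·V̇ + PEEP.
PIP = 520/86.7 + 2.3×0.8833 + 6 = 5.998 + 2.032 + 6 = 14.03 cmH2O.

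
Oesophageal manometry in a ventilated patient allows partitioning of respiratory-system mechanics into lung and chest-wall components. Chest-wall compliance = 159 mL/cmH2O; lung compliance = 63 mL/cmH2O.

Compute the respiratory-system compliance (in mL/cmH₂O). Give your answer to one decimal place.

Lung and chest wall are elastances in series: 1/Crs = 1/CL + 1/Ccw.
1/Crs = 1/63 + 1/159 = 0.02216.
Crs = 45.126 mL/cmH2O.

45.1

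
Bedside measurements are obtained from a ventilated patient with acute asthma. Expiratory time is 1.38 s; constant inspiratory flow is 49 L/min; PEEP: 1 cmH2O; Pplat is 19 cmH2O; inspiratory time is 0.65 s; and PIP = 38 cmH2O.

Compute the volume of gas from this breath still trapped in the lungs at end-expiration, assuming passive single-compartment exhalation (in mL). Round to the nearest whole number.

71

Flow: 49 L/min ÷ 60 = 0.8167 L/s.
Vt = flow × Ti = 0.8167 L/s × 0.65 s × 1000 mL/L = 530.86 mL.
R = (PIP − Pplat)/V̇ = (38 − 19) / 0.8167 = 19.0/0.8167 = 23.264 cmH2O·s/L.
C = Vt/(Pplat − PEEP) = 530.86 / (19 − 1) = 530.86/18.0 = 29.492 mL/cmH2O.
τ = R × C = 23.264 × 0.02949 L/cmH2O = 0.6861 s.
Fraction remaining = e^(−Te/τ) = e^(−1.38/0.6861) = 0.1338.
Trapped volume = 530.86 × 0.1338 = 71.029 mL.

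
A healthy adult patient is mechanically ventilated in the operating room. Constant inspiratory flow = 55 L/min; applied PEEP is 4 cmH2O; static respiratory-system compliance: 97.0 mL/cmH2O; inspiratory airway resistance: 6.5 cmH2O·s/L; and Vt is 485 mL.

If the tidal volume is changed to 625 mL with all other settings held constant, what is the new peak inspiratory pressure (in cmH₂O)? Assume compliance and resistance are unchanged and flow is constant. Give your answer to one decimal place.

16.4

Flow: 55 L/min ÷ 60 = 0.9167 L/s.
PIP = Vt/C + R·V̇ + PEEP (constant-flow equation of motion).
Only the elastic term changes: ΔPIP = ΔVt / C = (625 − 485) / 97.0 = 1.443 cmH2O.
Original PIP = 485/97.0 + 6.5×0.9167 + 4 = 14.959 cmH2O; new PIP = 14.959 + (1.443) = 16.402 cmH2O.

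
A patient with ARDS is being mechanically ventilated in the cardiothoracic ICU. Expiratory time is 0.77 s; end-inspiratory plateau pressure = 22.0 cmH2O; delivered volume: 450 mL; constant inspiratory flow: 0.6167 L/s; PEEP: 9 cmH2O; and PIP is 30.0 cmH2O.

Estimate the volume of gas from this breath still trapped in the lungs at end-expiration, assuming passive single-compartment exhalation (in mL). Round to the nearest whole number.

81

R = (PIP − Pplat)/V̇ = (30.0 − 22.0) / 0.6167 = 8.0/0.6167 = 12.972 cmH2O·s/L.
C = Vt/(Pplat − PEEP) = 450.0 / (22.0 − 9) = 450.0/13.0 = 34.615 mL/cmH2O.
τ = R × C = 12.972 × 0.03462 L/cmH2O = 0.4491 s.
Fraction remaining = e^(−Te/τ) = e^(−0.77/0.4491) = 0.18.
Trapped volume = 450.0 × 0.18 = 81.0 mL.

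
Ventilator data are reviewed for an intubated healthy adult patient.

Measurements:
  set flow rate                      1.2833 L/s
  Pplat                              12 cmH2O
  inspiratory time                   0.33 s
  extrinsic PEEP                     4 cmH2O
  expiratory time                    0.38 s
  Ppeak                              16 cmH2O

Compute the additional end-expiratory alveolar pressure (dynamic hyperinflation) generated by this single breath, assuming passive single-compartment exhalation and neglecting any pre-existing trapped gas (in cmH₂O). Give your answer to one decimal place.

0.8

Vt = flow × Ti = 1.2833 L/s × 0.33 s × 1000 mL/L = 423.49 mL.
R = (PIP − Pplat)/V̇ = (16 − 12) / 1.2833 = 4.0/1.2833 = 3.117 cmH2O·s/L.
C = Vt/(Pplat − PEEP) = 423.49 / (12 − 4) = 423.49/8.0 = 52.936 mL/cmH2O.
τ = R × C = 3.117 × 0.05294 L/cmH2O = 0.165 s.
Fraction remaining = e^(−Te/τ) = e^(−0.38/0.165) = 0.09996; trapped volume = 423.49 × 0.09996 = 42.332 mL.
Additional alveolar pressure from trapping ≈ V_trapped / C = 42.332 / 52.936 = 0.7997 cmH2O.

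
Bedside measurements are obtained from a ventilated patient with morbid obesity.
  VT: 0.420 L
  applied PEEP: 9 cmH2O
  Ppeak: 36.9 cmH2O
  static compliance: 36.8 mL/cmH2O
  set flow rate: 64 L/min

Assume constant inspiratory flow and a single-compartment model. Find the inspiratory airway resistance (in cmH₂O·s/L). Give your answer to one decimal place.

Flow: 64 L/min ÷ 60 = 1.0667 L/s.
Equation of motion (constant flow): PIP = Vt/C + R·V̇ + PEEP.
R·V̇ = PIP − Vt/C − PEEP = 36.9 − 420/36.8 − 9 = 36.9 − 11.413 − 9 = 16.487 cmH2O.
R = 16.487 / 1.0667 = 15.456 cmH2O·s/L.

15.5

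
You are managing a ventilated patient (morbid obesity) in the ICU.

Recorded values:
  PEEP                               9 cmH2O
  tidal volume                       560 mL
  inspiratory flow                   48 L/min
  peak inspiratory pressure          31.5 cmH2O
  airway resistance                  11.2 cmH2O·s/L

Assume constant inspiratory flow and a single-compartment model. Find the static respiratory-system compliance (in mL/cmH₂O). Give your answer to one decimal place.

Flow: 48 L/min ÷ 60 = 0.8 L/s.
Equation of motion (constant flow): PIP = Vt/C + R·V̇ + PEEP.
Vt/C = PIP − R·V̇ − PEEP = 31.5 − 11.2×0.8 − 9 = 31.5 − 8.96 − 9 = 13.54 cmH2O.
C = Vt / 13.54 = 560 / 13.54 = 41.359 mL/cmH2O.

41.4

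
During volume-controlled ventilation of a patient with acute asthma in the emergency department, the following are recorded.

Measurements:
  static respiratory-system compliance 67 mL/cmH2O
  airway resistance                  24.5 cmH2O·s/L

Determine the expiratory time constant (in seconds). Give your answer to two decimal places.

τ = R × C = 24.5 × 67 mL/cmH2O = 24.5 × 0.067 L/cmH2O = 1.642 s.

1.64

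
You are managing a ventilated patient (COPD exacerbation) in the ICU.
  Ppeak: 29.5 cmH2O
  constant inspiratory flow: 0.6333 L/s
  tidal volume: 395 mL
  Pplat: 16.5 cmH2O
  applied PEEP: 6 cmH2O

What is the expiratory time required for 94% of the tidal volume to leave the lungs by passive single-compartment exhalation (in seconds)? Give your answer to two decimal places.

2.17

R = (PIP − Pplat)/V̇ = (29.5 − 16.5) / 0.6333 = 13.0/0.6333 = 20.527 cmH2O·s/L.
C = Vt/(Pplat − PEEP) = 395.0 / (16.5 − 6) = 395.0/10.5 = 37.619 mL/cmH2O.
τ = R × C = 20.527 × 0.03762 L/cmH2O = 0.7722 s.
t = −τ·ln(1 − 0.94) = −0.7722·ln(0.06) = 2.173 s.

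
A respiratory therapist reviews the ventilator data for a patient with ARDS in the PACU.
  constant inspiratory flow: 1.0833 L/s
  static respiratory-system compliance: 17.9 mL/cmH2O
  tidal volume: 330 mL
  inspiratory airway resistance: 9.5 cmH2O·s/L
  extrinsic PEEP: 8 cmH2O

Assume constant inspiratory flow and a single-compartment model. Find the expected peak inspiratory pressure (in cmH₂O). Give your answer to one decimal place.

Equation of motion (constant flow): PIP = Vt/C + R·V̇ + PEEP.
PIP = 330/17.9 + 9.5×1.0833 + 8 = 18.436 + 10.291 + 8 = 36.727 cmH2O.

36.7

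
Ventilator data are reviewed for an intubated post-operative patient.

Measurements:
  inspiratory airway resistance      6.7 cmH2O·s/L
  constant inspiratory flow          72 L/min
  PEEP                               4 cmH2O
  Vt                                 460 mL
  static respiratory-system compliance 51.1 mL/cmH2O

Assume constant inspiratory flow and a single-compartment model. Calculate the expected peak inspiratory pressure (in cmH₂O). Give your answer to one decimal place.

Flow: 72 L/min ÷ 60 = 1.2 L/s.
Equation of motion (constant flow): PIP = Vt/C + R·V̇ + PEEP.
PIP = 460/51.1 + 6.7×1.2 + 4 = 9.002 + 8.04 + 4 = 21.042 cmH2O.

21.0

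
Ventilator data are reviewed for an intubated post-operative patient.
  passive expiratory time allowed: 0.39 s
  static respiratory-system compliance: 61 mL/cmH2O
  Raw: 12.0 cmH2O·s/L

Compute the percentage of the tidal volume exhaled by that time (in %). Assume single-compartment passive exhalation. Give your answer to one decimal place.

τ = R × C = 12.0 × 61 mL/cmH2O = 12.0 × 0.061 L/cmH2O = 0.732 s.
Passive exhalation: V(t)/V₀ = e^(−t/τ) = e^(−0.39/0.732) = 0.587.
Fraction exhaled = 1 − 0.587 = 0.413 → 41.3%.

41.3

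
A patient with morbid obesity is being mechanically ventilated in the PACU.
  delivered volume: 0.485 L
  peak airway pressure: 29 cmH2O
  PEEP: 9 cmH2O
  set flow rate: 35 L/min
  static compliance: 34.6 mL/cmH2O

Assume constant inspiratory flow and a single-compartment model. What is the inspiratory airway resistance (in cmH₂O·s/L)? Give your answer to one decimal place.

Flow: 35 L/min ÷ 60 = 0.5833 L/s.
Equation of motion (constant flow): PIP = Vt/C + R·V̇ + PEEP.
R·V̇ = PIP − Vt/C − PEEP = 29 − 485/34.6 − 9 = 29 − 14.017 − 9 = 5.983 cmH2O.
R = 5.983 / 0.5833 = 10.257 cmH2O·s/L.

10.3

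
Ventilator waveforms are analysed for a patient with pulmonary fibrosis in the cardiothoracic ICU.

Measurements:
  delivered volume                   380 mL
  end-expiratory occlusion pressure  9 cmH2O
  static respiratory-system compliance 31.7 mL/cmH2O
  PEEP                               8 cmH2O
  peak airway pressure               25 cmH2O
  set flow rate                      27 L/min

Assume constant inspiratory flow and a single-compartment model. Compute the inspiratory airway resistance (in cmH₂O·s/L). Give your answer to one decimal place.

Flow: 27 L/min ÷ 60 = 0.45 L/s.
Total PEEP = 9 cmH2O (set 8 + intrinsic 1); this is the baseline alveolar pressure.
Equation of motion (constant flow): PIP = Vt/C + R·V̇ + PEEP.
R·V̇ = PIP − Vt/C − PEEP = 25 − 380/31.7 − 9 = 25 − 11.987 − 9 = 4.013 cmH2O.
R = 4.013 / 0.45 = 8.918 cmH2O·s/L.

8.9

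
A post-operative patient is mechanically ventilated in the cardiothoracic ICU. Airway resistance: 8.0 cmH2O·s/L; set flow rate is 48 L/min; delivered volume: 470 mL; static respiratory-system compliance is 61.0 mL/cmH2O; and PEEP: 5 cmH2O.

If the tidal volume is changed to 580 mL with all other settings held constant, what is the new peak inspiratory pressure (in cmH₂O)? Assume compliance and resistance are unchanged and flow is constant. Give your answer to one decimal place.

20.9

Flow: 48 L/min ÷ 60 = 0.8 L/s.
PIP = Vt/C + R·V̇ + PEEP (constant-flow equation of motion).
Only the elastic term changes: ΔPIP = ΔVt / C = (580 − 470) / 61.0 = 1.803 cmH2O.
Original PIP = 470/61.0 + 8.0×0.8 + 5 = 19.105 cmH2O; new PIP = 19.105 + (1.803) = 20.908 cmH2O.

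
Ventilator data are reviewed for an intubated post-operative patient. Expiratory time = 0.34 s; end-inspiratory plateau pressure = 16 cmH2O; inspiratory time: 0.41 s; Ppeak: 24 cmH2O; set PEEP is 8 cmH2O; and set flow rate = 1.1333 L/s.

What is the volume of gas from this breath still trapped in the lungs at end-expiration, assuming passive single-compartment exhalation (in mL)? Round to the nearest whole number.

Vt = flow × Ti = 1.1333 L/s × 0.41 s × 1000 mL/L = 464.65 mL.
R = (PIP − Pplat)/V̇ = (24 − 16) / 1.1333 = 8.0/1.1333 = 7.059 cmH2O·s/L.
C = Vt/(Pplat − PEEP) = 464.65 / (16 − 8) = 464.65/8.0 = 58.081 mL/cmH2O.
τ = R × C = 7.059 × 0.05808 L/cmH2O = 0.41 s.
Fraction remaining = e^(−Te/τ) = e^(−0.34/0.41) = 0.4364.
Trapped volume = 464.65 × 0.4364 = 202.77 mL.

203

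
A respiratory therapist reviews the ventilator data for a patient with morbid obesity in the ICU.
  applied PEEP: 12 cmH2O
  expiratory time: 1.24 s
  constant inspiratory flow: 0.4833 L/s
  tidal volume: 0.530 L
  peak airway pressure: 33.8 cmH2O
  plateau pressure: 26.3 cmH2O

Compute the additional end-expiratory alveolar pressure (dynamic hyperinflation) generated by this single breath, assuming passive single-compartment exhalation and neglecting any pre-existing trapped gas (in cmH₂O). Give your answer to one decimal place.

1.7

R = (PIP − Pplat)/V̇ = (33.8 − 26.3) / 0.4833 = 7.5/0.4833 = 15.518 cmH2O·s/L.
C = Vt/(Pplat − PEEP) = 530.0 / (26.3 − 12) = 530.0/14.3 = 37.063 mL/cmH2O.
τ = R × C = 15.518 × 0.03706 L/cmH2O = 0.5751 s.
Fraction remaining = e^(−Te/τ) = e^(−1.24/0.5751) = 0.1158; trapped volume = 530.0 × 0.1158 = 61.374 mL.
Additional alveolar pressure from trapping ≈ V_trapped / C = 61.374 / 37.063 = 1.656 cmH2O.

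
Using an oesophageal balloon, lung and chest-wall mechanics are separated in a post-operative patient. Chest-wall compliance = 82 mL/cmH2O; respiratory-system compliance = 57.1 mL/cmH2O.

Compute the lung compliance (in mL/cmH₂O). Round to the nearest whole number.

1/CL = 1/Crs − 1/Ccw.
1/CL = 1/57.1 − 1/82 = 0.005318.
CL = 188.04 mL/cmH2O.

188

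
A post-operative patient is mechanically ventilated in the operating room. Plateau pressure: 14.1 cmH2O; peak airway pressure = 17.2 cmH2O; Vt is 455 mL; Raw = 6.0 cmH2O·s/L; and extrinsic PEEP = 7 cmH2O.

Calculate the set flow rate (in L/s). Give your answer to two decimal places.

flow = (PIP − Pplat) / Raw = 3.1 / 6.0 = 0.5167 L/s.

0.52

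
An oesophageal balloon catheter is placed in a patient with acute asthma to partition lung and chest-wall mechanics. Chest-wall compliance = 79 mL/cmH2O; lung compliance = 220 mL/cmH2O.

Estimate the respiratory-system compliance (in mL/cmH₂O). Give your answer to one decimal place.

Lung and chest wall are elastances in series: 1/Crs = 1/CL + 1/Ccw.
1/Crs = 1/220 + 1/79 = 0.0172.
Crs = 58.14 mL/cmH2O.

58.1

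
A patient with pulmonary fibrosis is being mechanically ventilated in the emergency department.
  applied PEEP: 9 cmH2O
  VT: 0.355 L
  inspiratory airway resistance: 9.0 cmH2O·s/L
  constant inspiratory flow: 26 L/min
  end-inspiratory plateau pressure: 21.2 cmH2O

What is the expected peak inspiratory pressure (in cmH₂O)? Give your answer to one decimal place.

Flow: 26 L/min ÷ 60 = 0.4333 L/s.
PIP = Pplat + Raw × flow = 21.2 + 9.0 × 0.4333 = 21.2 + 3.9 = 25.1 cmH2O.

25.1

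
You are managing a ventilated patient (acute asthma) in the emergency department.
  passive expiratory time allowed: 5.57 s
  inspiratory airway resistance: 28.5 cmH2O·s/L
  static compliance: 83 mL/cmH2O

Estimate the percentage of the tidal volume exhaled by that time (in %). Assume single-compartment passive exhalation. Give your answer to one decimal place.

90.5

τ = R × C = 28.5 × 83 mL/cmH2O = 28.5 × 0.083 L/cmH2O = 2.366 s.
Passive exhalation: V(t)/V₀ = e^(−t/τ) = e^(−5.57/2.366) = 0.09497.
Fraction exhaled = 1 − 0.09497 = 0.905 → 90.5%.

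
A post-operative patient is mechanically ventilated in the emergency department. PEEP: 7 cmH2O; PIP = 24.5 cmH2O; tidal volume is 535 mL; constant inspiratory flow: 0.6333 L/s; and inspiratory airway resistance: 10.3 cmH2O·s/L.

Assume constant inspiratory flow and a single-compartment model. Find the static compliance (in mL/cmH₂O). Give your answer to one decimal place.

Equation of motion (constant flow): PIP = Vt/C + R·V̇ + PEEP.
Vt/C = PIP − R·V̇ − PEEP = 24.5 − 10.3×0.6333 − 7 = 24.5 − 6.523 − 7 = 10.977 cmH2O.
C = Vt / 10.977 = 535 / 10.977 = 48.738 mL/cmH2O.

48.7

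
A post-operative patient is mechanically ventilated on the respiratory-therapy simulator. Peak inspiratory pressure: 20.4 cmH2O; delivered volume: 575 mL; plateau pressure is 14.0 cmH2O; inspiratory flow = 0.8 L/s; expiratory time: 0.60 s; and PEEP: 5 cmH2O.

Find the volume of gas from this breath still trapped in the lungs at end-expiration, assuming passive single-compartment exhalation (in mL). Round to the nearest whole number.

R = (PIP − Pplat)/V̇ = (20.4 − 14.0) / 0.8 = 6.4/0.8 = 8.0 cmH2O·s/L.
C = Vt/(Pplat − PEEP) = 575.0 / (14.0 − 5) = 575.0/9.0 = 63.889 mL/cmH2O.
τ = R × C = 8.0 × 0.06389 L/cmH2O = 0.5111 s.
Fraction remaining = e^(−Te/τ) = e^(−0.60/0.5111) = 0.3091.
Trapped volume = 575.0 × 0.3091 = 177.73 mL.

178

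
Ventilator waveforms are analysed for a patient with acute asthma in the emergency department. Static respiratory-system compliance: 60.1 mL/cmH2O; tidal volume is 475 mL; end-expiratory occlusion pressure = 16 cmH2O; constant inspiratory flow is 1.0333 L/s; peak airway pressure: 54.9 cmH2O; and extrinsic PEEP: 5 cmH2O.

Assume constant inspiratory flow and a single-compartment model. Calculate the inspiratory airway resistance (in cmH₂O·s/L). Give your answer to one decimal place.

Total PEEP = 16 cmH2O (set 5 + intrinsic 11); this is the baseline alveolar pressure.
Equation of motion (constant flow): PIP = Vt/C + R·V̇ + PEEP.
R·V̇ = PIP − Vt/C − PEEP = 54.9 − 475/60.1 − 16 = 54.9 − 7.903 − 16 = 30.997 cmH2O.
R = 30.997 / 1.0333 = 29.998 cmH2O·s/L.

30.0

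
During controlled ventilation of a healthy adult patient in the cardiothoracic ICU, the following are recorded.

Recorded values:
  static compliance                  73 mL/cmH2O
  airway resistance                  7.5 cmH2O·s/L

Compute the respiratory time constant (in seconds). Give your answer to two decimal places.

0.55

τ = R × C = 7.5 × 73 mL/cmH2O = 7.5 × 0.073 L/cmH2O = 0.5475 s.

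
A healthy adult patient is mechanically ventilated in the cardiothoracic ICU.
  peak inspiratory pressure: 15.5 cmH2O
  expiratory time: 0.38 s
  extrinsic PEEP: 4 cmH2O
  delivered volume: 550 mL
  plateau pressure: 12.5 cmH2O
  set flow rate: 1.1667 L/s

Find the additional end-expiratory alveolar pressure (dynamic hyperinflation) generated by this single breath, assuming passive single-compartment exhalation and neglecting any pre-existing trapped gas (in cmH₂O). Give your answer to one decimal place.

R = (PIP − Pplat)/V̇ = (15.5 − 12.5) / 1.1667 = 3.0/1.1667 = 2.571 cmH2O·s/L.
C = Vt/(Pplat − PEEP) = 550.0 / (12.5 − 4) = 550.0/8.5 = 64.706 mL/cmH2O.
τ = R × C = 2.571 × 0.06471 L/cmH2O = 0.1664 s.
Fraction remaining = e^(−Te/τ) = e^(−0.38/0.1664) = 0.1019; trapped volume = 550.0 × 0.1019 = 56.045 mL.
Additional alveolar pressure from trapping ≈ V_trapped / C = 56.045 / 64.706 = 0.8661 cmH2O.

0.9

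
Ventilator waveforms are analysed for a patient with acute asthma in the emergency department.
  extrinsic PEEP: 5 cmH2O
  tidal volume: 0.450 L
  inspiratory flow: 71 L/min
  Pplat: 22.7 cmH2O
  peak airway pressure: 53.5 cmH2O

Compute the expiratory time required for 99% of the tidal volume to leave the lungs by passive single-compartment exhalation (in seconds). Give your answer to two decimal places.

Flow: 71 L/min ÷ 60 = 1.1833 L/s.
R = (PIP − Pplat)/V̇ = (53.5 − 22.7) / 1.1833 = 30.8/1.1833 = 26.029 cmH2O·s/L.
C = Vt/(Pplat − PEEP) = 450.0 / (22.7 − 5) = 450.0/17.7 = 25.424 mL/cmH2O.
τ = R × C = 26.029 × 0.02542 L/cmH2O = 0.6617 s.
t = −τ·ln(1 − 0.99) = −0.6617·ln(0.01) = 3.047 s.

3.05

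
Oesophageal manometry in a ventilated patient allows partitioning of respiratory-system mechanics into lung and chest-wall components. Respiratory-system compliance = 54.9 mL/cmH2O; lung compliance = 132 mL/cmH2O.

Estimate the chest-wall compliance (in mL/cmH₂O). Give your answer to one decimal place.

94.0

1/Ccw = 1/Crs − 1/CL.
1/Ccw = 1/54.9 − 1/132 = 0.01064.
Ccw = 93.985 mL/cmH2O.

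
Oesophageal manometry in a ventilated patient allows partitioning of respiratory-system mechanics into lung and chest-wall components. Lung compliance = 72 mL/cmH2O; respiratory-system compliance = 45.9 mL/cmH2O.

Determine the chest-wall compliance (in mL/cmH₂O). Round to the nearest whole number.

1/Ccw = 1/Crs − 1/CL.
1/Ccw = 1/45.9 − 1/72 = 0.007898.
Ccw = 126.61 mL/cmH2O.

127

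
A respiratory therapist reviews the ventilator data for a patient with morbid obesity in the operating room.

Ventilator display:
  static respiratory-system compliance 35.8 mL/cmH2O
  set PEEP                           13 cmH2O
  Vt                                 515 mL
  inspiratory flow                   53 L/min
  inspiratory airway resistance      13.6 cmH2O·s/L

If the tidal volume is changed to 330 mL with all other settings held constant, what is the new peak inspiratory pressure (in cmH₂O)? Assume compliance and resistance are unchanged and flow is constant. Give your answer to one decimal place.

Flow: 53 L/min ÷ 60 = 0.8833 L/s.
PIP = Vt/C + R·V̇ + PEEP (constant-flow equation of motion).
Only the elastic term changes: ΔPIP = ΔVt / C = (330 − 515) / 35.8 = -5.168 cmH2O.
Original PIP = 515/35.8 + 13.6×0.8833 + 13 = 39.398 cmH2O; new PIP = 39.398 + (-5.168) = 34.23 cmH2O.

34.2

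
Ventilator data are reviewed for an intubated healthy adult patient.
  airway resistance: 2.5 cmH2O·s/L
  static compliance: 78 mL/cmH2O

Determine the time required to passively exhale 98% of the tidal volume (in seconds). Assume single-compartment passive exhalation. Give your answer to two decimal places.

τ = R × C = 2.5 × 78 mL/cmH2O = 2.5 × 0.078 L/cmH2O = 0.195 s.
Exhaled fraction f = 1 − e^(−t/τ) → t = −τ·ln(1 − f) = −0.195·ln(0.02) = 0.7628 s.

0.76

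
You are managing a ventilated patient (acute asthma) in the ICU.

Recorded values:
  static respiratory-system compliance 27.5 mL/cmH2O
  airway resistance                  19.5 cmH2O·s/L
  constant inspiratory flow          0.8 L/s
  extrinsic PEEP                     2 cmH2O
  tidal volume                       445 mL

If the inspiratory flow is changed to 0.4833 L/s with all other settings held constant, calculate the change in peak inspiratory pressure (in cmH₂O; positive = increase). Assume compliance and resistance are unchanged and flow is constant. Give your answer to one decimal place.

PIP = Vt/C + R·V̇ + PEEP (constant-flow equation of motion).
Only the resistive term changes: ΔPIP = R × ΔV̇ = 19.5 × (0.4833 − 0.8) = 19.5 × -0.3167 = -6.176 cmH2O.

-6.2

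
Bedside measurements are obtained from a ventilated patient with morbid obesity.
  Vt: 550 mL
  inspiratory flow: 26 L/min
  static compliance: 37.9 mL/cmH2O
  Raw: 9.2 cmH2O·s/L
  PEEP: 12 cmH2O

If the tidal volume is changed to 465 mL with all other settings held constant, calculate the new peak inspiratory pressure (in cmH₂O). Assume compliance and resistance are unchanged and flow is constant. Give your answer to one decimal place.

Flow: 26 L/min ÷ 60 = 0.4333 L/s.
PIP = Vt/C + R·V̇ + PEEP (constant-flow equation of motion).
Only the elastic term changes: ΔPIP = ΔVt / C = (465 − 550) / 37.9 = -2.243 cmH2O.
Original PIP = 550/37.9 + 9.2×0.4333 + 12 = 30.498 cmH2O; new PIP = 30.498 + (-2.243) = 28.255 cmH2O.

28.3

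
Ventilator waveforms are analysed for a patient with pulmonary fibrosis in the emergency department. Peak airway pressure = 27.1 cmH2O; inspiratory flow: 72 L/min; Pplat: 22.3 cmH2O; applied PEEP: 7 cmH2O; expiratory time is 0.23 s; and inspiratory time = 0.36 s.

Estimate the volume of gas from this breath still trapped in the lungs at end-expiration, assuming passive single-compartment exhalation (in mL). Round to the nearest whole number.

Flow: 72 L/min ÷ 60 = 1.2 L/s.
Vt = flow × Ti = 1.2 L/s × 0.36 s × 1000 mL/L = 432.0 mL.
R = (PIP − Pplat)/V̇ = (27.1 − 22.3) / 1.2 = 4.8/1.2 = 4.0 cmH2O·s/L.
C = Vt/(Pplat − PEEP) = 432.0 / (22.3 − 7) = 432.0/15.3 = 28.235 mL/cmH2O.
τ = R × C = 4.0 × 0.02824 L/cmH2O = 0.113 s.
Fraction remaining = e^(−Te/τ) = e^(−0.23/0.113) = 0.1306.
Trapped volume = 432.0 × 0.1306 = 56.419 mL.

56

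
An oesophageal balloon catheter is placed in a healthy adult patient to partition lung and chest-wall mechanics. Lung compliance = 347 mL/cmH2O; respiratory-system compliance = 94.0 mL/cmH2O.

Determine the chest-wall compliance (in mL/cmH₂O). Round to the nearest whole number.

1/Ccw = 1/Crs − 1/CL.
1/Ccw = 1/94.0 − 1/347 = 0.007756.
Ccw = 128.93 mL/cmH2O.

129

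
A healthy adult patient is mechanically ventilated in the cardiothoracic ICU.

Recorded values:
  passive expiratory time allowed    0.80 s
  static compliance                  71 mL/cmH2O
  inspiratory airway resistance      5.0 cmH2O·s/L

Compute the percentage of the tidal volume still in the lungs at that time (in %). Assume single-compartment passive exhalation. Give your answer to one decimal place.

10.5

τ = R × C = 5.0 × 71 mL/cmH2O = 5.0 × 0.071 L/cmH2O = 0.355 s.
Passive exhalation: V(t)/V₀ = e^(−t/τ) = e^(−0.80/0.355) = 0.105.
Fraction remaining = 0.105 → 10.5%.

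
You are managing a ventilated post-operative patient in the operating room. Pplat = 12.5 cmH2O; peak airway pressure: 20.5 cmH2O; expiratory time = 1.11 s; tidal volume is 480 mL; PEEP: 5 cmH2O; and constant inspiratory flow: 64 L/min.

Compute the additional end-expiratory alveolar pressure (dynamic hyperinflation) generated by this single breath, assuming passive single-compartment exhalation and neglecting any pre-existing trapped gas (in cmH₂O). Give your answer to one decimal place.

Flow: 64 L/min ÷ 60 = 1.0667 L/s.
R = (PIP − Pplat)/V̇ = (20.5 − 12.5) / 1.0667 = 8.0/1.0667 = 7.5 cmH2O·s/L.
C = Vt/(Pplat − PEEP) = 480.0 / (12.5 − 5) = 480.0/7.5 = 64.0 mL/cmH2O.
τ = R × C = 7.5 × 0.064 L/cmH2O = 0.48 s.
Fraction remaining = e^(−Te/τ) = e^(−1.11/0.48) = 0.09901; trapped volume = 480.0 × 0.09901 = 47.525 mL.
Additional alveolar pressure from trapping ≈ V_trapped / C = 47.525 / 64.0 = 0.7426 cmH2O.

0.7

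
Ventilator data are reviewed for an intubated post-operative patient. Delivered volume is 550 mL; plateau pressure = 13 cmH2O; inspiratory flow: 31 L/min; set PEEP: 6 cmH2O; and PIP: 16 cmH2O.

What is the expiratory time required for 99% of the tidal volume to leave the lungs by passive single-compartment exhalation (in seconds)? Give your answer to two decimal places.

2.10

Flow: 31 L/min ÷ 60 = 0.5167 L/s.
R = (PIP − Pplat)/V̇ = (16 − 13) / 0.5167 = 3.0/0.5167 = 5.806 cmH2O·s/L.
C = Vt/(Pplat − PEEP) = 550.0 / (13 − 6) = 550.0/7.0 = 78.571 mL/cmH2O.
τ = R × C = 5.806 × 0.07857 L/cmH2O = 0.4562 s.
t = −τ·ln(1 − 0.99) = −0.4562·ln(0.01) = 2.101 s.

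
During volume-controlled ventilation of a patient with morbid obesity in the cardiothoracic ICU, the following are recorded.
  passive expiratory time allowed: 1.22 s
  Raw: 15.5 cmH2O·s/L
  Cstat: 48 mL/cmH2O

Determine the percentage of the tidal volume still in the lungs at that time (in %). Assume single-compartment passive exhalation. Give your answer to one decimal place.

19.4

τ = R × C = 15.5 × 48 mL/cmH2O = 15.5 × 0.048 L/cmH2O = 0.744 s.
Passive exhalation: V(t)/V₀ = e^(−t/τ) = e^(−1.22/0.744) = 0.194.
Fraction remaining = 0.194 → 19.4%.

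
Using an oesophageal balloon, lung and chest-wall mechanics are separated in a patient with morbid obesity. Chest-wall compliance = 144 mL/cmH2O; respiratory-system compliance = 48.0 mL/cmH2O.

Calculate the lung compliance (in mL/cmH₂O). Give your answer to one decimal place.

1/CL = 1/Crs − 1/Ccw.
1/CL = 1/48.0 − 1/144 = 0.01389.
CL = 71.994 mL/cmH2O.

72.0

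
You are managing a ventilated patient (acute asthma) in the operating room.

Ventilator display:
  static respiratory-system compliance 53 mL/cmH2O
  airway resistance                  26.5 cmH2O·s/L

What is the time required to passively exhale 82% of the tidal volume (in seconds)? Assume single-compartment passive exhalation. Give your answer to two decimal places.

2.41

τ = R × C = 26.5 × 53 mL/cmH2O = 26.5 × 0.053 L/cmH2O = 1.405 s.
Exhaled fraction f = 1 − e^(−t/τ) → t = −τ·ln(1 − f) = −1.405·ln(0.18) = 2.409 s.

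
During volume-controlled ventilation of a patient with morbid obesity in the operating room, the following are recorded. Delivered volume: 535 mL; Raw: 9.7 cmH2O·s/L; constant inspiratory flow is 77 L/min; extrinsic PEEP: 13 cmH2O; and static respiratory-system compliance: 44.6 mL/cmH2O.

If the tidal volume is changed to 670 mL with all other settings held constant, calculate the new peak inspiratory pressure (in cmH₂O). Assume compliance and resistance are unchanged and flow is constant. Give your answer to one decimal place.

40.5

Flow: 77 L/min ÷ 60 = 1.2833 L/s.
PIP = Vt/C + R·V̇ + PEEP (constant-flow equation of motion).
Only the elastic term changes: ΔPIP = ΔVt / C = (670 − 535) / 44.6 = 3.027 cmH2O.
Original PIP = 535/44.6 + 9.7×1.2833 + 13 = 37.444 cmH2O; new PIP = 37.444 + (3.027) = 40.471 cmH2O.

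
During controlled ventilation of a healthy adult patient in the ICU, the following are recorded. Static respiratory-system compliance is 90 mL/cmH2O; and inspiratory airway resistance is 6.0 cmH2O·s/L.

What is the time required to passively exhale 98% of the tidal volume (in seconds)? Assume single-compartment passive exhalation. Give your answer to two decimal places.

2.11

τ = R × C = 6.0 × 90 mL/cmH2O = 6.0 × 0.090 L/cmH2O = 0.54 s.
Exhaled fraction f = 1 − e^(−t/τ) → t = −τ·ln(1 − f) = −0.54·ln(0.02) = 2.112 s.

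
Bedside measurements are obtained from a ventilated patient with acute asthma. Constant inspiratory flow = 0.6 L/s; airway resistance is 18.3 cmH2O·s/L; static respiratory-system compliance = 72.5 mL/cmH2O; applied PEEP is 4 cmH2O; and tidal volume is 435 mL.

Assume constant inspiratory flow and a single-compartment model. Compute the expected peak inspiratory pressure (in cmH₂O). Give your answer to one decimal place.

21.0

Equation of motion (constant flow): PIP = Vt/C + R·V̇ + PEEP.
PIP = 435/72.5 + 18.3×0.6 + 4 = 6.0 + 10.98 + 4 = 20.98 cmH2O.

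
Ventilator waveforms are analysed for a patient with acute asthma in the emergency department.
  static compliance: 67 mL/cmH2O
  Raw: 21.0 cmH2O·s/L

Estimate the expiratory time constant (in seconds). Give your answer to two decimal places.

τ = R × C = 21.0 × 67 mL/cmH2O = 21.0 × 0.067 L/cmH2O = 1.407 s.

1.41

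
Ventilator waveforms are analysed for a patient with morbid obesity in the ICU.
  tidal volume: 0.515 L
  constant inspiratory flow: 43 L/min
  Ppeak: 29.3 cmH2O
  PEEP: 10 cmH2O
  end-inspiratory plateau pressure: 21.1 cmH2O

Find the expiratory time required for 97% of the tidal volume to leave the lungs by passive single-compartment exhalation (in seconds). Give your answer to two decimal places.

1.86

Flow: 43 L/min ÷ 60 = 0.7167 L/s.
R = (PIP − Pplat)/V̇ = (29.3 − 21.1) / 0.7167 = 8.2/0.7167 = 11.441 cmH2O·s/L.
C = Vt/(Pplat − PEEP) = 515.0 / (21.1 − 10) = 515.0/11.1 = 46.396 mL/cmH2O.
τ = R × C = 11.441 × 0.0464 L/cmH2O = 0.5309 s.
t = −τ·ln(1 − 0.97) = −0.5309·ln(0.03) = 1.862 s.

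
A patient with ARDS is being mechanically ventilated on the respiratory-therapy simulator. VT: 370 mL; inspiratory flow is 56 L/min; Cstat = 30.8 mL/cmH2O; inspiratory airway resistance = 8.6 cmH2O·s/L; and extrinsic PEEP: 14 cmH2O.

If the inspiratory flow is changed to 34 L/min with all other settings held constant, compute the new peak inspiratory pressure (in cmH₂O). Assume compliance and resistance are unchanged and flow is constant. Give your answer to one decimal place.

Flow: 56 L/min ÷ 60 = 0.9333 L/s.
New flow: 34 L/min ÷ 60 = 0.5667 L/s.
PIP = Vt/C + R·V̇ + PEEP (constant-flow equation of motion).
Only the resistive term changes: ΔPIP = R × ΔV̇ = 8.6 × (0.5667 − 0.9333) = 8.6 × -0.3666 = -3.153 cmH2O.
Original PIP = 370/30.8 + 8.6×0.9333 + 14 = 34.039 cmH2O; new PIP = 34.039 + (-3.153) = 30.886 cmH2O.

30.9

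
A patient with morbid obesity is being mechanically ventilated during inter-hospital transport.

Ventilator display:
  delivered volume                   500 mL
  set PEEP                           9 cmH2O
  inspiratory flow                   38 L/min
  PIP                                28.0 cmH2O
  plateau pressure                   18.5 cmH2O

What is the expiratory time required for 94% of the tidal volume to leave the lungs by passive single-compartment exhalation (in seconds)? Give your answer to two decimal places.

Flow: 38 L/min ÷ 60 = 0.6333 L/s.
R = (PIP − Pplat)/V̇ = (28.0 − 18.5) / 0.6333 = 9.5/0.6333 = 15.001 cmH2O·s/L.
C = Vt/(Pplat − PEEP) = 500.0 / (18.5 − 9) = 500.0/9.5 = 52.632 mL/cmH2O.
τ = R × C = 15.001 × 0.05263 L/cmH2O = 0.7895 s.
t = −τ·ln(1 − 0.94) = −0.7895·ln(0.06) = 2.221 s.

2.22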